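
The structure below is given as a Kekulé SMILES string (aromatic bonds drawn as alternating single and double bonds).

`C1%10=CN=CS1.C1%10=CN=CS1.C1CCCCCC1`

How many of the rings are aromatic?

The SMILES encodes a five-membered ring with a sulfur at position 1 and a nitrogen at position 3 (in a C=N bond), with two double bonds; a five-membered ring with a sulfur at position 1 and a nitrogen at position 3 (in a C=N bond), with two double bonds; a seven-membered saturated carbon ring.
The 5-membered ring with one sulfur and one =N– is fully conjugated (every ring atom contributes a p orbital); 2 ring double bonds (4 π electrons) plus a heteroatom lone pair (2) give 6 π electrons. That satisfies 4n+2 with n=1, so it is aromatic (thiazole).
The second 5-membered ring with one sulfur and one =N– has a continuous p-orbital overlap around the ring; 2 ring double bonds (4 π electrons) plus a heteroatom lone pair (2) give 6 π electrons. Since 6 = 4n+2 (n=1), it is aromatic (thiazole).
The 7-membered ring has only sp³ atoms, so it is not fully conjugated — not aromatic (cycloheptane).
2 of the 3 rings are aromatic. Total: 2.

2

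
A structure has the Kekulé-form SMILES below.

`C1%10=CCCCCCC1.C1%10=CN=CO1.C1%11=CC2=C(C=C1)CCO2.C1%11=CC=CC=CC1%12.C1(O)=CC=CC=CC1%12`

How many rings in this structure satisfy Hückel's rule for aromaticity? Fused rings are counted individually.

The SMILES encodes an eight-membered carbon ring with one C=C double bond; a five-membered ring with an oxygen at position 1 and a nitrogen at position 3 (in a C=N bond), with two double bonds; a six-membered carbon ring with three alternating C=C double bonds, fused to a five-membered ring containing one oxygen and two sp³ carbons; a seven-membered carbon ring with three C=C double bonds and one sp³ carbon; a seven-membered carbon ring with three C=C double bonds and one sp³ carbon.
The 8-membered ring has six sp³ carbons, so it is not fully conjugated — not aromatic (cyclooctene).
The 5-membered ring with one oxygen and one =N– is fully conjugated (every ring atom contributes a p orbital); 2 ring double bonds (4 π electrons) plus a heteroatom lone pair (2) give 6 π electrons. That satisfies 4n+2 with n=1, so it is aromatic (oxazole).
The 6-membered ring has a continuous p-orbital overlap around the ring; 3 ring double bonds give 6 π electrons. 6 = 4(1)+2, so it is aromatic (benzene ring).
The 5-membered ring with one oxygen has two sp³ carbons, so it is not fully conjugated — not aromatic (oxolane ring).
The 7-membered ring has one sp³ carbon, so it is not fully conjugated — not aromatic (cycloheptatriene).
The second 7-membered ring has one sp³ carbon, so it is not fully conjugated — not aromatic (cycloheptatriene).
2 of the 6 rings are aromatic. Total: 2.

2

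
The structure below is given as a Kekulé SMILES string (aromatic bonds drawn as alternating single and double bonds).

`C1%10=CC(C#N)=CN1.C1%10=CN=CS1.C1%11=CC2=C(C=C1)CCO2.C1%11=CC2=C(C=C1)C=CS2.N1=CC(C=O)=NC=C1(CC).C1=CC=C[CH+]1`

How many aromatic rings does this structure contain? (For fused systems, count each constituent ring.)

6

The SMILES encodes a five-membered ring of four carbons and one nitrogen bearing a hydrogen, with two C=C double bonds; a five-membered ring with a sulfur at position 1 and a nitrogen at position 3 (in a C=N bond), with two double bonds; a six-membered carbon ring with three alternating C=C double bonds, fused to a five-membered ring containing one oxygen and two sp³ carbons; a six-membered carbon ring with three alternating C=C double bonds, fused to a five-membered ring containing one sulfur and two C=C double bonds; a six-membered ring with nitrogens at positions 1 and 4 and three alternating double bonds; a five-membered all-carbon ring bearing a positive charge on one carbon, with two C=C double bonds.
The 5-membered ring with one N–H is fully conjugated (every ring atom contributes a p orbital); 2 ring double bonds (4 π electrons) plus a heteroatom lone pair (2) give 6 π electrons. Since 6 = 4n+2 (n=1), it is aromatic (pyrrole).
The 5-membered ring with one sulfur and one =N– is planar and fully conjugated; 2 ring double bonds (4 π electrons) plus a heteroatom lone pair (2) give 6 π electrons. That satisfies 4n+2 with n=1, so it is aromatic (thiazole).
The 6-membered ring is planar and fully conjugated; 3 ring double bonds give 6 π electrons. Since 6 = 4n+2 (n=1), it is aromatic (benzene ring).
The 5-membered ring with one oxygen has two sp³ carbons, so it is not fully conjugated — not aromatic (oxolane ring).
The fused 6/5-membered bicyclic (with one sulfur) is a single π system with 9 sp² atoms and 10 π electrons from ring double bonds plus a heteroatom lone pair. 10 = 4(2)+2, so the system is aromatic and both rings count as aromatic (benzothiophene).
The 6-membered ring with two nitrogens (1,4) is fully conjugated (every ring atom contributes a p orbital); 3 ring double bonds give 6 π electrons. Since 6 = 4n+2 (n=1), it is aromatic (pyrazine).
The 5-membered ring has only sp² ring atoms; a planar conformation would have a fully conjugated π system of 4 electrons. But 4 = 4(1), which is 4n not 4n+2, so it is not aromatic (cyclopentadienyl cation).
6 of the 8 rings are aromatic. Total: 6.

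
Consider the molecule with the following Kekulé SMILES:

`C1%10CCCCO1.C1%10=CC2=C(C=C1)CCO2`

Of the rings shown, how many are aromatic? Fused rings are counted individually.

The SMILES encodes a six-membered saturated ring of five carbons and one oxygen; a six-membered carbon ring with three alternating C=C double bonds, fused to a five-membered ring containing one oxygen and two sp³ carbons.
The 6-membered ring with one oxygen has only sp³ atoms, so it is not fully conjugated — not aromatic (tetrahydropyran).
The 6-membered ring is planar and fully conjugated; 3 ring double bonds give 6 π electrons. That satisfies 4n+2 with n=1, so it is aromatic (benzene ring).
The 5-membered ring with one oxygen has two sp³ carbons, so it is not fully conjugated — not aromatic (oxolane ring).
1 of the 3 rings is aromatic. Total: 1.

1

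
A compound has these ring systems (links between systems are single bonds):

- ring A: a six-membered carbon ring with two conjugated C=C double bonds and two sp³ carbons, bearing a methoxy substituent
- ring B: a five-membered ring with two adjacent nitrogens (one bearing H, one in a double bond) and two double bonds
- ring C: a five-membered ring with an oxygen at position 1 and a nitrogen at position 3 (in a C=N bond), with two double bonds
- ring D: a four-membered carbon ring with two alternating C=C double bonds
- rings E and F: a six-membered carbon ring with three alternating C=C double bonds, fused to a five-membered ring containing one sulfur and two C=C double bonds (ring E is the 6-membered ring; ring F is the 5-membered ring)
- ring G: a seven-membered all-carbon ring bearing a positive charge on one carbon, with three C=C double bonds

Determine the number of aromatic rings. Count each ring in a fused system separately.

5

Ring A has two sp³ carbons, so it is not fully conjugated — not aromatic (1,3-cyclohexadiene).
Ring B has a continuous p-orbital overlap around the ring; 2 ring double bonds (4 π electrons) plus a heteroatom lone pair (2) give 6 π electrons. That satisfies 4n+2 with n=1, so ring B is aromatic (pyrazole).
Ring C is planar and fully conjugated; 2 ring double bonds (4 π electrons) plus a heteroatom lone pair (2) give 6 π electrons. 6 = 4(1)+2, so ring C is aromatic (oxazole).
Ring D has only sp² ring atoms; a planar conformation would have a fully conjugated π system of 4 electrons. But 4 = 4(1), which is 4n not 4n+2, so ring D is not aromatic (cyclobutadiene) — cyclobutadiene is antiaromatic and distorts to a rectangle.
Rings E and F form a fused bicyclic system (with one sulfur) with 9 sp² atoms and 10 π electrons from ring double bonds plus a heteroatom lone pair. 10 = 4(2)+2, so the system is aromatic and both rings count as aromatic (benzothiophene).
Ring G is planar and fully conjugated; 3 ring double bonds (6 π electrons) plus the carbocation's empty p orbital (0, but keeps the ring conjugated) give 6 π electrons. Since 6 = 4n+2 (n=1), ring G is aromatic (tropylium cation).
Aromatic: B, C, E, F, G. Total: 5.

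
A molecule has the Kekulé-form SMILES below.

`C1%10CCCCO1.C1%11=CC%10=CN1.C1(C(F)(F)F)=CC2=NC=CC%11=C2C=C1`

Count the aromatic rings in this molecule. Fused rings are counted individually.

3

The SMILES encodes a six-membered saturated ring of five carbons and one oxygen; a five-membered ring of four carbons and one nitrogen bearing a hydrogen, with two C=C double bonds; two fused six-membered rings, each with three alternating double bonds; one ring is all carbon and the other has one ring nitrogen.
The 6-membered ring with one oxygen has only sp³ atoms, so it is not fully conjugated — not aromatic (tetrahydropyran).
The 5-membered ring with one N–H has a continuous p-orbital overlap around the ring; 2 ring double bonds (4 π electrons) plus a heteroatom lone pair (2) give 6 π electrons. Since 6 = 4n+2 (n=1), it is aromatic (pyrrole).
The fused 6/6-membered bicyclic (with one nitrogen) is a single π system with 10 sp² atoms and 10 π electrons from ring double bonds. 10 = 4(2)+2, so the system is aromatic and both rings count as aromatic (quinoline).
3 of the 4 rings are aromatic. Total: 3.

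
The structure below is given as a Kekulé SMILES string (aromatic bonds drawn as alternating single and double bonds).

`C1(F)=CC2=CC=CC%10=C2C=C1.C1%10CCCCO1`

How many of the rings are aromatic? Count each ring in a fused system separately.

The SMILES encodes two fused six-membered carbon rings, each with three alternating C=C double bonds; a six-membered saturated ring of five carbons and one oxygen.
The fused 6/6-membered bicyclic is a single π system with 10 sp² atoms and 10 π electrons from ring double bonds. 10 = 4(2)+2, so the system is aromatic and both rings count as aromatic (naphthalene).
The 6-membered ring with one oxygen has only sp³ atoms, so it is not fully conjugated — not aromatic (tetrahydropyran).
2 of the 3 rings are aromatic. Total: 2.

2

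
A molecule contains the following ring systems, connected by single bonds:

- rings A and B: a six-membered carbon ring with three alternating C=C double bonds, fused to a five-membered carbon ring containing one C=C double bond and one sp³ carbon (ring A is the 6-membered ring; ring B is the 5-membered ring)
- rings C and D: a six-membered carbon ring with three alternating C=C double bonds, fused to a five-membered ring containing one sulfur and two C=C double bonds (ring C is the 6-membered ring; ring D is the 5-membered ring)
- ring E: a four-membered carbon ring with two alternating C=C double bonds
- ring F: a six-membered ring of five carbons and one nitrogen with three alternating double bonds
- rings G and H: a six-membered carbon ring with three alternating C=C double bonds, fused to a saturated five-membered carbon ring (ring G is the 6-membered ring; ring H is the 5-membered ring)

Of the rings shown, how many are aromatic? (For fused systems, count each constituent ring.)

Ring A has a continuous p-orbital overlap around the ring; 3 ring double bonds give 6 π electrons. That satisfies 4n+2 with n=1, so ring A is aromatic (benzene ring).
Ring B has one sp³ carbon, so it is not fully conjugated — not aromatic (cyclopentene ring).
Rings C and D form a fused bicyclic system (with one sulfur) with 9 sp² atoms and 10 π electrons from ring double bonds plus a heteroatom lone pair. 10 = 4(2)+2, so the system is aromatic and both rings count as aromatic (benzothiophene).
Ring E has only sp² ring atoms; a planar conformation would have a fully conjugated π system of 4 electrons. But 4 = 4(1), which is 4n not 4n+2, so ring E is not aromatic (cyclobutadiene) — cyclobutadiene is antiaromatic and distorts to a rectangle.
Ring F is fully conjugated (every ring atom contributes a p orbital); 3 ring double bonds give 6 π electrons. That satisfies 4n+2 with n=1, so ring F is aromatic (pyridine).
Ring G is fully conjugated (every ring atom contributes a p orbital); 3 ring double bonds give 6 π electrons. 6 = 4(1)+2, so ring G is aromatic (benzene ring).
Ring H has three sp³ carbons, so it is not fully conjugated — not aromatic (cyclopentane ring).
Aromatic: A, C, D, F, G. Total: 5.

5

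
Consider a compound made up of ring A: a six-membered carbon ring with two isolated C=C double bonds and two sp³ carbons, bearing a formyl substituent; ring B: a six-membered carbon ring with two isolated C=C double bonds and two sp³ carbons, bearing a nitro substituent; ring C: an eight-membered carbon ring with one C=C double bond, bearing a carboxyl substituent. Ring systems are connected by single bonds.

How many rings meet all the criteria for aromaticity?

0

Ring A has two sp³ carbons, so it is not fully conjugated — not aromatic (1,4-cyclohexadiene).
Ring B has two sp³ carbons, so it is not fully conjugated — not aromatic (1,4-cyclohexadiene).
Ring C has six sp³ carbons, so it is not fully conjugated — not aromatic (cyclooctene).
No ring is aromatic. Total: 0.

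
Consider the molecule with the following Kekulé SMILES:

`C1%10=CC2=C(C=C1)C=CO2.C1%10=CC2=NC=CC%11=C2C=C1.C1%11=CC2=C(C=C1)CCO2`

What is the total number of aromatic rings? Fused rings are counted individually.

5

The SMILES encodes a six-membered carbon ring with three alternating C=C double bonds, fused to a five-membered ring containing one oxygen and two C=C double bonds; two fused six-membered rings, each with three alternating double bonds; one ring is all carbon and the other has one ring nitrogen; a six-membered carbon ring with three alternating C=C double bonds, fused to a five-membered ring containing one oxygen and two sp³ carbons.
The fused 6/5-membered bicyclic (with one oxygen) is a single π system with 9 sp² atoms and 10 π electrons from ring double bonds plus a heteroatom lone pair. 10 = 4(2)+2, so the system is aromatic and both rings count as aromatic (benzofuran).
The fused 6/6-membered bicyclic (with one nitrogen) is a single π system with 10 sp² atoms and 10 π electrons from ring double bonds. 10 = 4(2)+2, so the system is aromatic and both rings count as aromatic (quinoline).
The 6-membered ring has a continuous p-orbital overlap around the ring; 3 ring double bonds give 6 π electrons. Since 6 = 4n+2 (n=1), it is aromatic (benzene ring).
The 5-membered ring with one oxygen has two sp³ carbons, so it is not fully conjugated — not aromatic (oxolane ring).
5 of the 6 rings are aromatic. Total: 5.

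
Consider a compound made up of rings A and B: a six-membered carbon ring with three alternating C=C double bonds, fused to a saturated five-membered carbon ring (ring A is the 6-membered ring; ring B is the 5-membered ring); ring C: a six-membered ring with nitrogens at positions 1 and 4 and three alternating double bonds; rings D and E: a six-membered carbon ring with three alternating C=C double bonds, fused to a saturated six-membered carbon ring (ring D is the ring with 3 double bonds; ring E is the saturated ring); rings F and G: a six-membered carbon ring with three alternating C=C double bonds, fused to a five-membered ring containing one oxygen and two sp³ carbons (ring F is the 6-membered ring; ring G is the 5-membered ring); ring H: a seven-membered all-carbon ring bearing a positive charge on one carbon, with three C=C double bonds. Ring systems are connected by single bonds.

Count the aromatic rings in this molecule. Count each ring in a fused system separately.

5

Ring A is planar and fully conjugated; 3 ring double bonds give 6 π electrons. That satisfies 4n+2 with n=1, so ring A is aromatic (benzene ring).
Ring B has three sp³ carbons, so it is not fully conjugated — not aromatic (cyclopentane ring).
Ring C is fully conjugated (every ring atom contributes a p orbital); 3 ring double bonds give 6 π electrons. That satisfies 4n+2 with n=1, so ring C is aromatic (pyrazine).
Ring D is planar and fully conjugated; 3 ring double bonds give 6 π electrons. 6 = 4(1)+2, so ring D is aromatic (benzene ring).
Ring E has four sp³ carbons, so it is not fully conjugated — not aromatic (cyclohexane ring).
Ring F is fully conjugated (every ring atom contributes a p orbital); 3 ring double bonds give 6 π electrons. That satisfies 4n+2 with n=1, so ring F is aromatic (benzene ring).
Ring G has two sp³ carbons, so it is not fully conjugated — not aromatic (oxolane ring).
Ring H is fully conjugated (every ring atom contributes a p orbital); 3 ring double bonds (6 π electrons) plus the carbocation's empty p orbital (0, but keeps the ring conjugated) give 6 π electrons. That satisfies 4n+2 with n=1, so ring H is aromatic (tropylium cation).
Aromatic: A, C, D, F, H. Total: 5.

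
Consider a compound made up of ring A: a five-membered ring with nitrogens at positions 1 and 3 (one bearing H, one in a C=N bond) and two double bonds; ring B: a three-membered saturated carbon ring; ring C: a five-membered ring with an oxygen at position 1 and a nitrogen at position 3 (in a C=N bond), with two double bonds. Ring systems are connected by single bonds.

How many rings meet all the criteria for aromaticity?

Ring A is planar and fully conjugated; 2 ring double bonds (4 π electrons) plus a heteroatom lone pair (2) give 6 π electrons. 6 = 4(1)+2, so ring A is aromatic (imidazole).
Ring B has only sp³ atoms, so it is not fully conjugated — not aromatic (cyclopropane).
Ring C has a continuous p-orbital overlap around the ring; 2 ring double bonds (4 π electrons) plus a heteroatom lone pair (2) give 6 π electrons. 6 = 4(1)+2, so ring C is aromatic (oxazole).
Aromatic: A, C. Total: 2.

2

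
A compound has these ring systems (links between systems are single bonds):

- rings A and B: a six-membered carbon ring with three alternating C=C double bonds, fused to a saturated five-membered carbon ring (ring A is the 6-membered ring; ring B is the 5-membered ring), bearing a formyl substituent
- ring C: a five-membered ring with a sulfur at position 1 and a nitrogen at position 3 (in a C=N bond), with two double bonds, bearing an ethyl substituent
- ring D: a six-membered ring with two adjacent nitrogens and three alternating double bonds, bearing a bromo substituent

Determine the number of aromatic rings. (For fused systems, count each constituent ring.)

Ring A is fully conjugated (every ring atom contributes a p orbital); 3 ring double bonds give 6 π electrons. That satisfies 4n+2 with n=1, so ring A is aromatic (benzene ring).
Ring B has three sp³ carbons, so it is not fully conjugated — not aromatic (cyclopentane ring).
Ring C is fully conjugated (every ring atom contributes a p orbital); 2 ring double bonds (4 π electrons) plus a heteroatom lone pair (2) give 6 π electrons. 6 = 4(1)+2, so ring C is aromatic (thiazole).
Ring D is planar and fully conjugated; 3 ring double bonds give 6 π electrons. 6 = 4(1)+2, so ring D is aromatic (pyridazine).
Aromatic: A, C, D. Total: 3.

3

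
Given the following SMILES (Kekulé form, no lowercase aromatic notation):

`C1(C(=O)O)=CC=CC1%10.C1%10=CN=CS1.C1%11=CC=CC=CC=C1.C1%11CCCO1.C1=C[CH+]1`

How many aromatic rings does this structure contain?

2

The SMILES encodes a five-membered carbon ring with two conjugated C=C double bonds and one sp³ carbon; a five-membered ring with a sulfur at position 1 and a nitrogen at position 3 (in a C=N bond), with two double bonds; an eight-membered carbon ring with four alternating C=C double bonds; a five-membered saturated ring of four carbons and one oxygen; a three-membered all-carbon ring bearing a positive charge on one carbon, with one C=C double bond.
The 5-membered ring has one sp³ carbon, so it is not fully conjugated — not aromatic (cyclopentadiene).
The 5-membered ring with one sulfur and one =N– is fully conjugated (every ring atom contributes a p orbital); 2 ring double bonds (4 π electrons) plus a heteroatom lone pair (2) give 6 π electrons. That satisfies 4n+2 with n=1, so it is aromatic (thiazole).
The 8-membered ring has only sp² ring atoms; a planar conformation would have a fully conjugated π system of 8 electrons. But 8 = 4(2), which is 4n not 4n+2, so it is not aromatic (cyclooctatetraene) — cyclooctatetraene distorts into a non-planar tub to avoid antiaromaticity.
The 5-membered ring with one oxygen has only sp³ atoms, so it is not fully conjugated — not aromatic (tetrahydrofuran).
The 3-membered ring is planar and fully conjugated; 1 ring double bond (2 π electrons) plus the carbocation's empty p orbital (0, but keeps the ring conjugated) give 2 π electrons. That satisfies 4n+2 with n=0, so it is aromatic (cyclopropenyl cation).
2 of the 5 rings are aromatic. Total: 2.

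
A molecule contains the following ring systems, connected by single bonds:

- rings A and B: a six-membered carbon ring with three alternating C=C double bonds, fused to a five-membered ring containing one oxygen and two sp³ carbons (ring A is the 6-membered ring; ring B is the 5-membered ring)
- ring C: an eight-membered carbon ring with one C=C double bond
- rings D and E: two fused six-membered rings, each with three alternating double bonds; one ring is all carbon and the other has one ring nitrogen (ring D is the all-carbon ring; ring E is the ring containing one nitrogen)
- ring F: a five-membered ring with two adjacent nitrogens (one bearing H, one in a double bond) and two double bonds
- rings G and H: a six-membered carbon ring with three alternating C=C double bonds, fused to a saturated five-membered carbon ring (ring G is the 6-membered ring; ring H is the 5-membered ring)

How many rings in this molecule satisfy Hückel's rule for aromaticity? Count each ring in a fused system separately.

5

Ring A is fully conjugated (every ring atom contributes a p orbital); 3 ring double bonds give 6 π electrons. Since 6 = 4n+2 (n=1), ring A is aromatic (benzene ring).
Ring B has two sp³ carbons, so it is not fully conjugated — not aromatic (oxolane ring).
Ring C has six sp³ carbons, so it is not fully conjugated — not aromatic (cyclooctene).
Rings D and E form a fused bicyclic system (with one nitrogen) with 10 sp² atoms and 10 π electrons from ring double bonds. 10 = 4(2)+2, so the system is aromatic and both rings count as aromatic (quinoline).
Ring F is fully conjugated (every ring atom contributes a p orbital); 2 ring double bonds (4 π electrons) plus a heteroatom lone pair (2) give 6 π electrons. That satisfies 4n+2 with n=1, so ring F is aromatic (pyrazole).
Ring G has a continuous p-orbital overlap around the ring; 3 ring double bonds give 6 π electrons. 6 = 4(1)+2, so ring G is aromatic (benzene ring).
Ring H has three sp³ carbons, so it is not fully conjugated — not aromatic (cyclopentane ring).
Aromatic: A, D, E, F, G. Total: 5.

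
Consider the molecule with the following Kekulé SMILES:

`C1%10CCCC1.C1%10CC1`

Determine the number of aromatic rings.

The SMILES encodes a five-membered saturated carbon ring; a three-membered saturated carbon ring.
The 5-membered ring has only sp³ atoms, so it is not fully conjugated — not aromatic (cyclopentane).
The 3-membered ring has only sp³ atoms, so it is not fully conjugated — not aromatic (cyclopropane).
None of the rings are aromatic. Total: 0.

0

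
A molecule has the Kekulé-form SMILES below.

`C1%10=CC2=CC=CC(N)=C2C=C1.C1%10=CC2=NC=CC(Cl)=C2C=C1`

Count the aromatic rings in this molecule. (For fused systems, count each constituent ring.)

The SMILES encodes two fused six-membered carbon rings, each with three alternating C=C double bonds; two fused six-membered rings, each with three alternating double bonds; one ring is all carbon and the other has one ring nitrogen.
The fused 6/6-membered bicyclic is a single π system with 10 sp² atoms and 10 π electrons from ring double bonds. 10 = 4(2)+2, so the system is aromatic and both rings count as aromatic (naphthalene).
The fused 6/6-membered bicyclic (with one nitrogen) is a single π system with 10 sp² atoms and 10 π electrons from ring double bonds. 10 = 4(2)+2, so the system is aromatic and both rings count as aromatic (quinoline).
4 of the 4 rings are aromatic. Total: 4.

4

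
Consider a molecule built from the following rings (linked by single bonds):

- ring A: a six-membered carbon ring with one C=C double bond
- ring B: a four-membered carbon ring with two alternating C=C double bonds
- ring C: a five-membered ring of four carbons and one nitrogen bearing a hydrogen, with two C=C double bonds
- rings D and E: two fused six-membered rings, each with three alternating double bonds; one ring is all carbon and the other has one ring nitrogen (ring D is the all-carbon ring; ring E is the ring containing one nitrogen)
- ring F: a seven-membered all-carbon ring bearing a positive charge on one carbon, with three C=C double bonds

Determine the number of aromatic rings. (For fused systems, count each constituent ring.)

4

Ring A has four sp³ carbons, so it is not fully conjugated — not aromatic (cyclohexene).
Ring B has only sp² ring atoms; a planar conformation would have a fully conjugated π system of 4 electrons. But 4 = 4(1), which is 4n not 4n+2, so ring B is not aromatic (cyclobutadiene) — cyclobutadiene is antiaromatic and distorts to a rectangle.
Ring C is fully conjugated (every ring atom contributes a p orbital); 2 ring double bonds (4 π electrons) plus a heteroatom lone pair (2) give 6 π electrons. 6 = 4(1)+2, so ring C is aromatic (pyrrole).
Rings D and E form a fused bicyclic system (with one nitrogen) with 10 sp² atoms and 10 π electrons from ring double bonds. 10 = 4(2)+2, so the system is aromatic and both rings count as aromatic (quinoline).
Ring F has a continuous p-orbital overlap around the ring; 3 ring double bonds (6 π electrons) plus the carbocation's empty p orbital (0, but keeps the ring conjugated) give 6 π electrons. Since 6 = 4n+2 (n=1), ring F is aromatic (tropylium cation).
Aromatic: C, D, E, F. Total: 4.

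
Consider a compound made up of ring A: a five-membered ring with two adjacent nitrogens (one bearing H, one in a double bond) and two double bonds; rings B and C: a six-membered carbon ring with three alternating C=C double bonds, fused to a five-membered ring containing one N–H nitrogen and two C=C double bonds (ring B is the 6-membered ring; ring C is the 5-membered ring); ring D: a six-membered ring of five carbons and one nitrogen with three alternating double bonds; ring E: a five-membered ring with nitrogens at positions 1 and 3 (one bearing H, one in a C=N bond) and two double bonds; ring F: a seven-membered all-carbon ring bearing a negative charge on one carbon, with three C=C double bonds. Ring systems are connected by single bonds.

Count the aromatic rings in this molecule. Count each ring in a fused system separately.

5

Ring A has a continuous p-orbital overlap around the ring; 2 ring double bonds (4 π electrons) plus a heteroatom lone pair (2) give 6 π electrons. Since 6 = 4n+2 (n=1), ring A is aromatic (pyrazole).
Rings B and C form a fused bicyclic system (with one N–H) with 9 sp² atoms and 10 π electrons from ring double bonds plus a heteroatom lone pair. 10 = 4(2)+2, so the system is aromatic and both rings count as aromatic (indole).
Ring D is fully conjugated (every ring atom contributes a p orbital); 3 ring double bonds give 6 π electrons. That satisfies 4n+2 with n=1, so ring D is aromatic (pyridine).
Ring E is planar and fully conjugated; 2 ring double bonds (4 π electrons) plus a heteroatom lone pair (2) give 6 π electrons. That satisfies 4n+2 with n=1, so ring E is aromatic (imidazole).
Ring F has only sp² ring atoms; a planar conformation would have a fully conjugated π system of 8 electrons. But 8 = 4(2), which is 4n not 4n+2, so ring F is not aromatic (cycloheptatrienyl anion).
Aromatic: A, B, C, D, E. Total: 5.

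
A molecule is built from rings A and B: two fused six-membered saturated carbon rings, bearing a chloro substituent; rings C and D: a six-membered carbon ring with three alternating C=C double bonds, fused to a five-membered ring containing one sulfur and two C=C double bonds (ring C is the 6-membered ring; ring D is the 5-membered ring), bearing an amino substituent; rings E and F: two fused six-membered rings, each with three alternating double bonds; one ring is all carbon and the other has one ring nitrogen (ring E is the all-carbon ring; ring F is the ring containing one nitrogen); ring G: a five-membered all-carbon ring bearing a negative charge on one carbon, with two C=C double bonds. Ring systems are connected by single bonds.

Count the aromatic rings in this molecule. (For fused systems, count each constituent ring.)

Ring A has only sp³ atoms, so it is not fully conjugated — not aromatic (cyclohexane ring).
Ring B has only sp³ atoms, so it is not fully conjugated — not aromatic (cyclohexane ring).
Rings C and D form a fused bicyclic system (with one sulfur) with 9 sp² atoms and 10 π electrons from ring double bonds plus a heteroatom lone pair. 10 = 4(2)+2, so the system is aromatic and both rings count as aromatic (benzothiophene).
Rings E and F form a fused bicyclic system (with one nitrogen) with 10 sp² atoms and 10 π electrons from ring double bonds. 10 = 4(2)+2, so the system is aromatic and both rings count as aromatic (quinoline).
Ring G has a continuous p-orbital overlap around the ring; 2 ring double bonds (4 π electrons) plus the carbanion lone pair (2) give 6 π electrons. That satisfies 4n+2 with n=1, so ring G is aromatic (cyclopentadienyl anion).
Aromatic: C, D, E, F, G. Total: 5.

5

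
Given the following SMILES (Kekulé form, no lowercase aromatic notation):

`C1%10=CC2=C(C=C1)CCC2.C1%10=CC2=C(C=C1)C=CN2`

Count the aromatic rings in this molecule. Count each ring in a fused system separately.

3

The SMILES encodes a six-membered carbon ring with three alternating C=C double bonds, fused to a saturated five-membered carbon ring; a six-membered carbon ring with three alternating C=C double bonds, fused to a five-membered ring containing one N–H nitrogen and two C=C double bonds.
The 6-membered ring has a continuous p-orbital overlap around the ring; 3 ring double bonds give 6 π electrons. That satisfies 4n+2 with n=1, so it is aromatic (benzene ring).
The 5-membered ring has three sp³ carbons, so it is not fully conjugated — not aromatic (cyclopentane ring).
The fused 6/5-membered bicyclic (with one N–H) is a single π system with 9 sp² atoms and 10 π electrons from ring double bonds plus a heteroatom lone pair. 10 = 4(2)+2, so the system is aromatic and both rings count as aromatic (indole).
3 of the 4 rings are aromatic. Total: 3.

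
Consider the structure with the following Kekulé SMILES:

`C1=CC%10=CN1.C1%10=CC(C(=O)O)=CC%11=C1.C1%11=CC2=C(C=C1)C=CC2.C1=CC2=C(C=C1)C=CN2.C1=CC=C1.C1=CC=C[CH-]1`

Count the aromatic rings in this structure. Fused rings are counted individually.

6

The SMILES encodes a five-membered ring of four carbons and one nitrogen bearing a hydrogen, with two C=C double bonds; a six-membered carbon ring with three alternating C=C double bonds; a six-membered carbon ring with three alternating C=C double bonds, fused to a five-membered carbon ring containing one C=C double bond and one sp³ carbon; a six-membered carbon ring with three alternating C=C double bonds, fused to a five-membered ring containing one N–H nitrogen and two C=C double bonds; a four-membered carbon ring with two alternating C=C double bonds; a five-membered all-carbon ring bearing a negative charge on one carbon, with two C=C double bonds.
The 5-membered ring with one N–H is fully conjugated (every ring atom contributes a p orbital); 2 ring double bonds (4 π electrons) plus a heteroatom lone pair (2) give 6 π electrons. Since 6 = 4n+2 (n=1), it is aromatic (pyrrole).
The 6-membered ring is planar and fully conjugated; 3 ring double bonds give 6 π electrons. Since 6 = 4n+2 (n=1), it is aromatic (benzene).
The second 6-membered ring is fully conjugated (every ring atom contributes a p orbital); 3 ring double bonds give 6 π electrons. 6 = 4(1)+2, so it is aromatic (benzene ring).
The 5-membered ring has one sp³ carbon, so it is not fully conjugated — not aromatic (cyclopentene ring).
The fused 6/5-membered bicyclic (with one N–H) is a single π system with 9 sp² atoms and 10 π electrons from ring double bonds plus a heteroatom lone pair. 10 = 4(2)+2, so the system is aromatic and both rings count as aromatic (indole).
The 4-membered ring has only sp² ring atoms; a planar conformation would have a fully conjugated π system of 4 electrons. But 4 = 4(1), which is 4n not 4n+2, so it is not aromatic (cyclobutadiene) — cyclobutadiene is antiaromatic and distorts to a rectangle.
The second 5-membered ring has a continuous p-orbital overlap around the ring; 2 ring double bonds (4 π electrons) plus the carbanion lone pair (2) give 6 π electrons. 6 = 4(1)+2, so it is aromatic (cyclopentadienyl anion).
6 of the 8 rings are aromatic. Total: 6.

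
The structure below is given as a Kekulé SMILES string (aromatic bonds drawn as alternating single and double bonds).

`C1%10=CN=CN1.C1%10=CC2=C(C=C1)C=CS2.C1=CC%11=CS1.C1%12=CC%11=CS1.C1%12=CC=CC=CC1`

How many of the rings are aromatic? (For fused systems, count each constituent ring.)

5

The SMILES encodes a five-membered ring with nitrogens at positions 1 and 3 (one bearing H, one in a C=N bond) and two double bonds; a six-membered carbon ring with three alternating C=C double bonds, fused to a five-membered ring containing one sulfur and two C=C double bonds; a five-membered ring of four carbons and one sulfur, with two C=C double bonds; a five-membered ring of four carbons and one sulfur, with two C=C double bonds; a seven-membered carbon ring with three C=C double bonds and one sp³ carbon.
The 5-membered ring with two nitrogens (one N–H, one =N–) has a continuous p-orbital overlap around the ring; 2 ring double bonds (4 π electrons) plus a heteroatom lone pair (2) give 6 π electrons. Since 6 = 4n+2 (n=1), it is aromatic (imidazole).
The fused 6/5-membered bicyclic (with one sulfur) is a single π system with 9 sp² atoms and 10 π electrons from ring double bonds plus a heteroatom lone pair. 10 = 4(2)+2, so the system is aromatic and both rings count as aromatic (benzothiophene).
The 5-membered ring with one sulfur is planar and fully conjugated; 2 ring double bonds (4 π electrons) plus a heteroatom lone pair (2) give 6 π electrons. Since 6 = 4n+2 (n=1), it is aromatic (thiophene).
The second 5-membered ring with one sulfur is planar and fully conjugated; 2 ring double bonds (4 π electrons) plus a heteroatom lone pair (2) give 6 π electrons. That satisfies 4n+2 with n=1, so it is aromatic (thiophene).
The 7-membered ring has one sp³ carbon, so it is not fully conjugated — not aromatic (cycloheptatriene).
5 of the 6 rings are aromatic. Total: 5.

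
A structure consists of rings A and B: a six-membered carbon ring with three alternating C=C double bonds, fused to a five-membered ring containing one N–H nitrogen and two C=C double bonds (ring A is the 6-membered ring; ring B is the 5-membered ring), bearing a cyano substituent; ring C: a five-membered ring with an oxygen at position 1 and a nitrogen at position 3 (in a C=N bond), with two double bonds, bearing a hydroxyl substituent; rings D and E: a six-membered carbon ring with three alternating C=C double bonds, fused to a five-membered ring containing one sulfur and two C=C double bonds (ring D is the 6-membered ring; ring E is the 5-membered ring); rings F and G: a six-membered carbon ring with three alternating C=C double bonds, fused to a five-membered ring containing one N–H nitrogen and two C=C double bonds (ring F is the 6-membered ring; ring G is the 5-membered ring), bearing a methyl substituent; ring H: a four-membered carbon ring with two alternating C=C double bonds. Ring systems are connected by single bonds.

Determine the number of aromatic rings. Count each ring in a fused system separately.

Rings A and B form a fused bicyclic system (with one N–H) with 9 sp² atoms and 10 π electrons from ring double bonds plus a heteroatom lone pair. 10 = 4(2)+2, so the system is aromatic and both rings count as aromatic (indole).
Ring C is fully conjugated (every ring atom contributes a p orbital); 2 ring double bonds (4 π electrons) plus a heteroatom lone pair (2) give 6 π electrons. That satisfies 4n+2 with n=1, so ring C is aromatic (oxazole).
Rings D and E form a fused bicyclic system (with one sulfur) with 9 sp² atoms and 10 π electrons from ring double bonds plus a heteroatom lone pair. 10 = 4(2)+2, so the system is aromatic and both rings count as aromatic (benzothiophene).
Rings F and G form a fused bicyclic system (with one N–H) with 9 sp² atoms and 10 π electrons from ring double bonds plus a heteroatom lone pair. 10 = 4(2)+2, so the system is aromatic and both rings count as aromatic (indole).
Ring H has only sp² ring atoms; a planar conformation would have a fully conjugated π system of 4 electrons. But 4 = 4(1), which is 4n not 4n+2, so ring H is not aromatic (cyclobutadiene) — cyclobutadiene is antiaromatic and distorts to a rectangle.
Aromatic: A, B, C, D, E, F, G. Total: 7.

7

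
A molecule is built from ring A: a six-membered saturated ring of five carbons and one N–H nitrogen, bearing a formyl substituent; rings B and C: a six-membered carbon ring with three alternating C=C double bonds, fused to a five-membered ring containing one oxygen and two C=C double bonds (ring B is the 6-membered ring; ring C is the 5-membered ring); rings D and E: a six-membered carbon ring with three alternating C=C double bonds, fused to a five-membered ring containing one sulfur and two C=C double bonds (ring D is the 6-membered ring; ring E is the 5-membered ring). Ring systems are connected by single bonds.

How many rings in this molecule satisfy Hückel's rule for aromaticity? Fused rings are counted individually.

4

Ring A has only sp³ atoms, so it is not fully conjugated — not aromatic (piperidine).
Rings B and C form a fused bicyclic system (with one oxygen) with 9 sp² atoms and 10 π electrons from ring double bonds plus a heteroatom lone pair. 10 = 4(2)+2, so the system is aromatic and both rings count as aromatic (benzofuran).
Rings D and E form a fused bicyclic system (with one sulfur) with 9 sp² atoms and 10 π electrons from ring double bonds plus a heteroatom lone pair. 10 = 4(2)+2, so the system is aromatic and both rings count as aromatic (benzothiophene).
Aromatic: B, C, D, E. Total: 4.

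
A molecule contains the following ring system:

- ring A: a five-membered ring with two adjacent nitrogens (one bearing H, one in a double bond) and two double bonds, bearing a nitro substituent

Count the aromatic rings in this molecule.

Ring A has a continuous p-orbital overlap around the ring; 2 ring double bonds (4 π electrons) plus a heteroatom lone pair (2) give 6 π electrons. That satisfies 4n+2 with n=1, so ring A is aromatic (pyrazole).

1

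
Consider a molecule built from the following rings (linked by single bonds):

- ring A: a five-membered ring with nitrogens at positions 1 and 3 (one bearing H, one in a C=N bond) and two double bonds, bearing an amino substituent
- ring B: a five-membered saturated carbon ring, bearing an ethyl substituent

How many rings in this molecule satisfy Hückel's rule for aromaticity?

1

Ring A is fully conjugated (every ring atom contributes a p orbital); 2 ring double bonds (4 π electrons) plus a heteroatom lone pair (2) give 6 π electrons. 6 = 4(1)+2, so ring A is aromatic (imidazole).
Ring B has only sp³ atoms, so it is not fully conjugated — not aromatic (cyclopentane).
Aromatic: A. Total: 1.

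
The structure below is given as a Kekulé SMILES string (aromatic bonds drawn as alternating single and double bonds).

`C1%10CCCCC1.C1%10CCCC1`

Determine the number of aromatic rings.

The SMILES encodes a six-membered saturated carbon ring; a five-membered saturated carbon ring.
The 6-membered ring has only sp³ atoms, so it is not fully conjugated — not aromatic (cyclohexane).
The 5-membered ring has only sp³ atoms, so it is not fully conjugated — not aromatic (cyclopentane).
None of the rings are aromatic. Total: 0.

0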